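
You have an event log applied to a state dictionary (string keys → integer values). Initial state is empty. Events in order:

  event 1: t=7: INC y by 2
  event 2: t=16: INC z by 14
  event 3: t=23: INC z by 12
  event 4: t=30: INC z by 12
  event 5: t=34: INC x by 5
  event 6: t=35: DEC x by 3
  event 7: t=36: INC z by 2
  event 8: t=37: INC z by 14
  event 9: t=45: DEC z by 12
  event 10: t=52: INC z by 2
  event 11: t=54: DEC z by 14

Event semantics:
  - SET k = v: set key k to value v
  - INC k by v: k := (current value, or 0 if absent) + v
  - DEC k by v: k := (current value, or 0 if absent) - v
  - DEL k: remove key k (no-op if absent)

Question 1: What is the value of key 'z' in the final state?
Track key 'z' through all 11 events:
  event 1 (t=7: INC y by 2): z unchanged
  event 2 (t=16: INC z by 14): z (absent) -> 14
  event 3 (t=23: INC z by 12): z 14 -> 26
  event 4 (t=30: INC z by 12): z 26 -> 38
  event 5 (t=34: INC x by 5): z unchanged
  event 6 (t=35: DEC x by 3): z unchanged
  event 7 (t=36: INC z by 2): z 38 -> 40
  event 8 (t=37: INC z by 14): z 40 -> 54
  event 9 (t=45: DEC z by 12): z 54 -> 42
  event 10 (t=52: INC z by 2): z 42 -> 44
  event 11 (t=54: DEC z by 14): z 44 -> 30
Final: z = 30

Answer: 30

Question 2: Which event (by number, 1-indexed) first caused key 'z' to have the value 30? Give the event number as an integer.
Looking for first event where z becomes 30:
  event 2: z = 14
  event 3: z = 26
  event 4: z = 38
  event 5: z = 38
  event 6: z = 38
  event 7: z = 40
  event 8: z = 54
  event 9: z = 42
  event 10: z = 44
  event 11: z 44 -> 30  <-- first match

Answer: 11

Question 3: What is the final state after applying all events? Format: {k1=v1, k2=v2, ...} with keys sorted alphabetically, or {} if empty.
  after event 1 (t=7: INC y by 2): {y=2}
  after event 2 (t=16: INC z by 14): {y=2, z=14}
  after event 3 (t=23: INC z by 12): {y=2, z=26}
  after event 4 (t=30: INC z by 12): {y=2, z=38}
  after event 5 (t=34: INC x by 5): {x=5, y=2, z=38}
  after event 6 (t=35: DEC x by 3): {x=2, y=2, z=38}
  after event 7 (t=36: INC z by 2): {x=2, y=2, z=40}
  after event 8 (t=37: INC z by 14): {x=2, y=2, z=54}
  after event 9 (t=45: DEC z by 12): {x=2, y=2, z=42}
  after event 10 (t=52: INC z by 2): {x=2, y=2, z=44}
  after event 11 (t=54: DEC z by 14): {x=2, y=2, z=30}

Answer: {x=2, y=2, z=30}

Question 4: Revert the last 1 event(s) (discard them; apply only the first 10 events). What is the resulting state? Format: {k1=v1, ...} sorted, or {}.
Answer: {x=2, y=2, z=44}

Derivation:
Keep first 10 events (discard last 1):
  after event 1 (t=7: INC y by 2): {y=2}
  after event 2 (t=16: INC z by 14): {y=2, z=14}
  after event 3 (t=23: INC z by 12): {y=2, z=26}
  after event 4 (t=30: INC z by 12): {y=2, z=38}
  after event 5 (t=34: INC x by 5): {x=5, y=2, z=38}
  after event 6 (t=35: DEC x by 3): {x=2, y=2, z=38}
  after event 7 (t=36: INC z by 2): {x=2, y=2, z=40}
  after event 8 (t=37: INC z by 14): {x=2, y=2, z=54}
  after event 9 (t=45: DEC z by 12): {x=2, y=2, z=42}
  after event 10 (t=52: INC z by 2): {x=2, y=2, z=44}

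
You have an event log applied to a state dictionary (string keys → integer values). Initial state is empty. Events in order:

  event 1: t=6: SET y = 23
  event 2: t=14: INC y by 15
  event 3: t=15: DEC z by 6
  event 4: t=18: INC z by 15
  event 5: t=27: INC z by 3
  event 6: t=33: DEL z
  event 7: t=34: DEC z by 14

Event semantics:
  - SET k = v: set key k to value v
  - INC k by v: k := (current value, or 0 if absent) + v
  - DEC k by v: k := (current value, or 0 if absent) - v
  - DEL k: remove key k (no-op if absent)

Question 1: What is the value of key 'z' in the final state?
Answer: -14

Derivation:
Track key 'z' through all 7 events:
  event 1 (t=6: SET y = 23): z unchanged
  event 2 (t=14: INC y by 15): z unchanged
  event 3 (t=15: DEC z by 6): z (absent) -> -6
  event 4 (t=18: INC z by 15): z -6 -> 9
  event 5 (t=27: INC z by 3): z 9 -> 12
  event 6 (t=33: DEL z): z 12 -> (absent)
  event 7 (t=34: DEC z by 14): z (absent) -> -14
Final: z = -14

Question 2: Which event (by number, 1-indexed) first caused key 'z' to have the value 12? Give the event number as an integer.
Looking for first event where z becomes 12:
  event 3: z = -6
  event 4: z = 9
  event 5: z 9 -> 12  <-- first match

Answer: 5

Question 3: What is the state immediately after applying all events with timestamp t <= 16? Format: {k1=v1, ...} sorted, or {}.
Answer: {y=38, z=-6}

Derivation:
Apply events with t <= 16 (3 events):
  after event 1 (t=6: SET y = 23): {y=23}
  after event 2 (t=14: INC y by 15): {y=38}
  after event 3 (t=15: DEC z by 6): {y=38, z=-6}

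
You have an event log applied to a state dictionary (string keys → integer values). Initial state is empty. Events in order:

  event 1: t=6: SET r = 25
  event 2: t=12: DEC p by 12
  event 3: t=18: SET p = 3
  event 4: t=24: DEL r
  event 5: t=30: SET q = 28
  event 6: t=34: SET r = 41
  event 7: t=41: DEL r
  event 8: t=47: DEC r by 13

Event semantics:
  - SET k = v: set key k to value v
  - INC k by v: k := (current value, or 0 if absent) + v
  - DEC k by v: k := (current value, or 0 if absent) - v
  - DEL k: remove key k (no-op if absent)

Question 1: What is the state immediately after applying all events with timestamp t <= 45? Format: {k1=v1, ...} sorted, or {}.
Answer: {p=3, q=28}

Derivation:
Apply events with t <= 45 (7 events):
  after event 1 (t=6: SET r = 25): {r=25}
  after event 2 (t=12: DEC p by 12): {p=-12, r=25}
  after event 3 (t=18: SET p = 3): {p=3, r=25}
  after event 4 (t=24: DEL r): {p=3}
  after event 5 (t=30: SET q = 28): {p=3, q=28}
  after event 6 (t=34: SET r = 41): {p=3, q=28, r=41}
  after event 7 (t=41: DEL r): {p=3, q=28}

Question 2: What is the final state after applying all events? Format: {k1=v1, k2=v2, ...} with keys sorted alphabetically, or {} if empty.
Answer: {p=3, q=28, r=-13}

Derivation:
  after event 1 (t=6: SET r = 25): {r=25}
  after event 2 (t=12: DEC p by 12): {p=-12, r=25}
  after event 3 (t=18: SET p = 3): {p=3, r=25}
  after event 4 (t=24: DEL r): {p=3}
  after event 5 (t=30: SET q = 28): {p=3, q=28}
  after event 6 (t=34: SET r = 41): {p=3, q=28, r=41}
  after event 7 (t=41: DEL r): {p=3, q=28}
  after event 8 (t=47: DEC r by 13): {p=3, q=28, r=-13}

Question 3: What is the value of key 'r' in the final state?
Answer: -13

Derivation:
Track key 'r' through all 8 events:
  event 1 (t=6: SET r = 25): r (absent) -> 25
  event 2 (t=12: DEC p by 12): r unchanged
  event 3 (t=18: SET p = 3): r unchanged
  event 4 (t=24: DEL r): r 25 -> (absent)
  event 5 (t=30: SET q = 28): r unchanged
  event 6 (t=34: SET r = 41): r (absent) -> 41
  event 7 (t=41: DEL r): r 41 -> (absent)
  event 8 (t=47: DEC r by 13): r (absent) -> -13
Final: r = -13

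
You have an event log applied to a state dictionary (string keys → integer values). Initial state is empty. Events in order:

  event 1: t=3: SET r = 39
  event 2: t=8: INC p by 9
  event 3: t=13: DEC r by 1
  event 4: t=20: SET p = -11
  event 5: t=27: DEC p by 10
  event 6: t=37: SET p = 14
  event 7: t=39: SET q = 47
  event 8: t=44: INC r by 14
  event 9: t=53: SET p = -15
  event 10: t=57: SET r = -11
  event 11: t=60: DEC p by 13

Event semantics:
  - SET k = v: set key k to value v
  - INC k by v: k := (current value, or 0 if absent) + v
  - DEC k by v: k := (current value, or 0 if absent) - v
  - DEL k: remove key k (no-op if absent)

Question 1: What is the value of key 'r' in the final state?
Track key 'r' through all 11 events:
  event 1 (t=3: SET r = 39): r (absent) -> 39
  event 2 (t=8: INC p by 9): r unchanged
  event 3 (t=13: DEC r by 1): r 39 -> 38
  event 4 (t=20: SET p = -11): r unchanged
  event 5 (t=27: DEC p by 10): r unchanged
  event 6 (t=37: SET p = 14): r unchanged
  event 7 (t=39: SET q = 47): r unchanged
  event 8 (t=44: INC r by 14): r 38 -> 52
  event 9 (t=53: SET p = -15): r unchanged
  event 10 (t=57: SET r = -11): r 52 -> -11
  event 11 (t=60: DEC p by 13): r unchanged
Final: r = -11

Answer: -11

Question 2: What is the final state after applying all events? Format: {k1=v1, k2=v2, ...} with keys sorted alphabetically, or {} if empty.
Answer: {p=-28, q=47, r=-11}

Derivation:
  after event 1 (t=3: SET r = 39): {r=39}
  after event 2 (t=8: INC p by 9): {p=9, r=39}
  after event 3 (t=13: DEC r by 1): {p=9, r=38}
  after event 4 (t=20: SET p = -11): {p=-11, r=38}
  after event 5 (t=27: DEC p by 10): {p=-21, r=38}
  after event 6 (t=37: SET p = 14): {p=14, r=38}
  after event 7 (t=39: SET q = 47): {p=14, q=47, r=38}
  after event 8 (t=44: INC r by 14): {p=14, q=47, r=52}
  after event 9 (t=53: SET p = -15): {p=-15, q=47, r=52}
  after event 10 (t=57: SET r = -11): {p=-15, q=47, r=-11}
  after event 11 (t=60: DEC p by 13): {p=-28, q=47, r=-11}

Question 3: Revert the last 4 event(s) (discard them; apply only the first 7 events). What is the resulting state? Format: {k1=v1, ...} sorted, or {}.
Answer: {p=14, q=47, r=38}

Derivation:
Keep first 7 events (discard last 4):
  after event 1 (t=3: SET r = 39): {r=39}
  after event 2 (t=8: INC p by 9): {p=9, r=39}
  after event 3 (t=13: DEC r by 1): {p=9, r=38}
  after event 4 (t=20: SET p = -11): {p=-11, r=38}
  after event 5 (t=27: DEC p by 10): {p=-21, r=38}
  after event 6 (t=37: SET p = 14): {p=14, r=38}
  after event 7 (t=39: SET q = 47): {p=14, q=47, r=38}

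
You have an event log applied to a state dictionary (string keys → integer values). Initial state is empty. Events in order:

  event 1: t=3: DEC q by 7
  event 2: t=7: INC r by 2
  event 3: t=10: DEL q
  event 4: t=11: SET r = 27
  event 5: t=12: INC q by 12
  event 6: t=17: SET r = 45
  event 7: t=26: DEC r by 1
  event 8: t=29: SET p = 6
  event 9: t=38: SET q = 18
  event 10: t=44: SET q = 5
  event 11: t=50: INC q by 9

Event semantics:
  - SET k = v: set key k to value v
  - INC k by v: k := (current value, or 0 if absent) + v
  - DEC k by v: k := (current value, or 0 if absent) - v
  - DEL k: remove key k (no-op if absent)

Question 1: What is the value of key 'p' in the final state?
Track key 'p' through all 11 events:
  event 1 (t=3: DEC q by 7): p unchanged
  event 2 (t=7: INC r by 2): p unchanged
  event 3 (t=10: DEL q): p unchanged
  event 4 (t=11: SET r = 27): p unchanged
  event 5 (t=12: INC q by 12): p unchanged
  event 6 (t=17: SET r = 45): p unchanged
  event 7 (t=26: DEC r by 1): p unchanged
  event 8 (t=29: SET p = 6): p (absent) -> 6
  event 9 (t=38: SET q = 18): p unchanged
  event 10 (t=44: SET q = 5): p unchanged
  event 11 (t=50: INC q by 9): p unchanged
Final: p = 6

Answer: 6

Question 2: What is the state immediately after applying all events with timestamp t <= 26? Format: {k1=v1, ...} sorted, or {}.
Apply events with t <= 26 (7 events):
  after event 1 (t=3: DEC q by 7): {q=-7}
  after event 2 (t=7: INC r by 2): {q=-7, r=2}
  after event 3 (t=10: DEL q): {r=2}
  after event 4 (t=11: SET r = 27): {r=27}
  after event 5 (t=12: INC q by 12): {q=12, r=27}
  after event 6 (t=17: SET r = 45): {q=12, r=45}
  after event 7 (t=26: DEC r by 1): {q=12, r=44}

Answer: {q=12, r=44}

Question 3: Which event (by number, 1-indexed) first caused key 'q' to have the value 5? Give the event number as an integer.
Looking for first event where q becomes 5:
  event 1: q = -7
  event 2: q = -7
  event 3: q = (absent)
  event 5: q = 12
  event 6: q = 12
  event 7: q = 12
  event 8: q = 12
  event 9: q = 18
  event 10: q 18 -> 5  <-- first match

Answer: 10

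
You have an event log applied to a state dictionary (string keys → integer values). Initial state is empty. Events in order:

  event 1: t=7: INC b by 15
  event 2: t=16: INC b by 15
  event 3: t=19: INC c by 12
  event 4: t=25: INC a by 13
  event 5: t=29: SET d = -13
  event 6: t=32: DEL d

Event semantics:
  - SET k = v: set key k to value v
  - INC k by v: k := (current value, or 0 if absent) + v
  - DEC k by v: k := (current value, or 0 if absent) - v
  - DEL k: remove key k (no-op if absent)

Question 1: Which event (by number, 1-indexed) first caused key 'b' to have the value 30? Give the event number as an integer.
Looking for first event where b becomes 30:
  event 1: b = 15
  event 2: b 15 -> 30  <-- first match

Answer: 2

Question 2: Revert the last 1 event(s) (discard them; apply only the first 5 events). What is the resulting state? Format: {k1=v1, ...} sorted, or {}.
Keep first 5 events (discard last 1):
  after event 1 (t=7: INC b by 15): {b=15}
  after event 2 (t=16: INC b by 15): {b=30}
  after event 3 (t=19: INC c by 12): {b=30, c=12}
  after event 4 (t=25: INC a by 13): {a=13, b=30, c=12}
  after event 5 (t=29: SET d = -13): {a=13, b=30, c=12, d=-13}

Answer: {a=13, b=30, c=12, d=-13}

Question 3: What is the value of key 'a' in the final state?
Answer: 13

Derivation:
Track key 'a' through all 6 events:
  event 1 (t=7: INC b by 15): a unchanged
  event 2 (t=16: INC b by 15): a unchanged
  event 3 (t=19: INC c by 12): a unchanged
  event 4 (t=25: INC a by 13): a (absent) -> 13
  event 5 (t=29: SET d = -13): a unchanged
  event 6 (t=32: DEL d): a unchanged
Final: a = 13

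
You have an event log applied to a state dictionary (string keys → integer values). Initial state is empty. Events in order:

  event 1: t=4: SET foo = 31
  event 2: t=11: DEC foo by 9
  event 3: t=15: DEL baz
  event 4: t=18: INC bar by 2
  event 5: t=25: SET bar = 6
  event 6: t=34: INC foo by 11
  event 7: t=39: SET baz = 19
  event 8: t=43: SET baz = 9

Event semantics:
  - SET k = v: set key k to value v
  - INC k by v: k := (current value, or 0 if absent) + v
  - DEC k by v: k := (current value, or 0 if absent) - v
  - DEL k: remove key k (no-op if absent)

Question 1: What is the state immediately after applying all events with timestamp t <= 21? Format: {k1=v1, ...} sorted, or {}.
Answer: {bar=2, foo=22}

Derivation:
Apply events with t <= 21 (4 events):
  after event 1 (t=4: SET foo = 31): {foo=31}
  after event 2 (t=11: DEC foo by 9): {foo=22}
  after event 3 (t=15: DEL baz): {foo=22}
  after event 4 (t=18: INC bar by 2): {bar=2, foo=22}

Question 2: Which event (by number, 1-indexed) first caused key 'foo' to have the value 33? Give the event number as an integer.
Looking for first event where foo becomes 33:
  event 1: foo = 31
  event 2: foo = 22
  event 3: foo = 22
  event 4: foo = 22
  event 5: foo = 22
  event 6: foo 22 -> 33  <-- first match

Answer: 6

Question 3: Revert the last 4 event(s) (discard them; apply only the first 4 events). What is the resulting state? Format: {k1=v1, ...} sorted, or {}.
Answer: {bar=2, foo=22}

Derivation:
Keep first 4 events (discard last 4):
  after event 1 (t=4: SET foo = 31): {foo=31}
  after event 2 (t=11: DEC foo by 9): {foo=22}
  after event 3 (t=15: DEL baz): {foo=22}
  after event 4 (t=18: INC bar by 2): {bar=2, foo=22}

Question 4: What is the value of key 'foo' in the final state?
Track key 'foo' through all 8 events:
  event 1 (t=4: SET foo = 31): foo (absent) -> 31
  event 2 (t=11: DEC foo by 9): foo 31 -> 22
  event 3 (t=15: DEL baz): foo unchanged
  event 4 (t=18: INC bar by 2): foo unchanged
  event 5 (t=25: SET bar = 6): foo unchanged
  event 6 (t=34: INC foo by 11): foo 22 -> 33
  event 7 (t=39: SET baz = 19): foo unchanged
  event 8 (t=43: SET baz = 9): foo unchanged
Final: foo = 33

Answer: 33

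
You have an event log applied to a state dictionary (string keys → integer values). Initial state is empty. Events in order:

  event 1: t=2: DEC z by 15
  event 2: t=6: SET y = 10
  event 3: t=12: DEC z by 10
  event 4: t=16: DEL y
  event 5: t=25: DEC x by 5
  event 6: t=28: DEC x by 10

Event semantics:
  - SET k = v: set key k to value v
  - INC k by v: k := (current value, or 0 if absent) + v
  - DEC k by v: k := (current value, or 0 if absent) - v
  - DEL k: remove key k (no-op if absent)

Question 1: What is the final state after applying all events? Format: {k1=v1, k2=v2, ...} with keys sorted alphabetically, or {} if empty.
Answer: {x=-15, z=-25}

Derivation:
  after event 1 (t=2: DEC z by 15): {z=-15}
  after event 2 (t=6: SET y = 10): {y=10, z=-15}
  after event 3 (t=12: DEC z by 10): {y=10, z=-25}
  after event 4 (t=16: DEL y): {z=-25}
  after event 5 (t=25: DEC x by 5): {x=-5, z=-25}
  after event 6 (t=28: DEC x by 10): {x=-15, z=-25}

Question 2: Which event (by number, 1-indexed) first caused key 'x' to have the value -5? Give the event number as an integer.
Looking for first event where x becomes -5:
  event 5: x (absent) -> -5  <-- first match

Answer: 5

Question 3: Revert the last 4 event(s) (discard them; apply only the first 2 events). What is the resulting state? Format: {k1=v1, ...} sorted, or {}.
Answer: {y=10, z=-15}

Derivation:
Keep first 2 events (discard last 4):
  after event 1 (t=2: DEC z by 15): {z=-15}
  after event 2 (t=6: SET y = 10): {y=10, z=-15}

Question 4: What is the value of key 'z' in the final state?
Track key 'z' through all 6 events:
  event 1 (t=2: DEC z by 15): z (absent) -> -15
  event 2 (t=6: SET y = 10): z unchanged
  event 3 (t=12: DEC z by 10): z -15 -> -25
  event 4 (t=16: DEL y): z unchanged
  event 5 (t=25: DEC x by 5): z unchanged
  event 6 (t=28: DEC x by 10): z unchanged
Final: z = -25

Answer: -25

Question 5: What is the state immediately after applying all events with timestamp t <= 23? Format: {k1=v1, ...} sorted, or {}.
Answer: {z=-25}

Derivation:
Apply events with t <= 23 (4 events):
  after event 1 (t=2: DEC z by 15): {z=-15}
  after event 2 (t=6: SET y = 10): {y=10, z=-15}
  after event 3 (t=12: DEC z by 10): {y=10, z=-25}
  after event 4 (t=16: DEL y): {z=-25}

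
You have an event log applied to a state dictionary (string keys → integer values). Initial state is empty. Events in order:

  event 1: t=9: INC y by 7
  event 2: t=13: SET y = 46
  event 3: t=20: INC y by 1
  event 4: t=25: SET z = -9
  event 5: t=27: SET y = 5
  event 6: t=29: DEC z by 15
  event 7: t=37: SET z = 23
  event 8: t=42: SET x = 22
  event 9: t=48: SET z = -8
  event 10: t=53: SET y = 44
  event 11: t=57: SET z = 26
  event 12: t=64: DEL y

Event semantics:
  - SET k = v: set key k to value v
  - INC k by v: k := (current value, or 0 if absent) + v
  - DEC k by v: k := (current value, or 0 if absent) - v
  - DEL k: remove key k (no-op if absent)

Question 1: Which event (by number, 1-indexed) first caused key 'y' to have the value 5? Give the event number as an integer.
Answer: 5

Derivation:
Looking for first event where y becomes 5:
  event 1: y = 7
  event 2: y = 46
  event 3: y = 47
  event 4: y = 47
  event 5: y 47 -> 5  <-- first match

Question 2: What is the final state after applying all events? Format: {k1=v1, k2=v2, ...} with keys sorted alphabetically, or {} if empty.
  after event 1 (t=9: INC y by 7): {y=7}
  after event 2 (t=13: SET y = 46): {y=46}
  after event 3 (t=20: INC y by 1): {y=47}
  after event 4 (t=25: SET z = -9): {y=47, z=-9}
  after event 5 (t=27: SET y = 5): {y=5, z=-9}
  after event 6 (t=29: DEC z by 15): {y=5, z=-24}
  after event 7 (t=37: SET z = 23): {y=5, z=23}
  after event 8 (t=42: SET x = 22): {x=22, y=5, z=23}
  after event 9 (t=48: SET z = -8): {x=22, y=5, z=-8}
  after event 10 (t=53: SET y = 44): {x=22, y=44, z=-8}
  after event 11 (t=57: SET z = 26): {x=22, y=44, z=26}
  after event 12 (t=64: DEL y): {x=22, z=26}

Answer: {x=22, z=26}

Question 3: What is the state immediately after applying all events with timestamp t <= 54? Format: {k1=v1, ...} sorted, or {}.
Answer: {x=22, y=44, z=-8}

Derivation:
Apply events with t <= 54 (10 events):
  after event 1 (t=9: INC y by 7): {y=7}
  after event 2 (t=13: SET y = 46): {y=46}
  after event 3 (t=20: INC y by 1): {y=47}
  after event 4 (t=25: SET z = -9): {y=47, z=-9}
  after event 5 (t=27: SET y = 5): {y=5, z=-9}
  after event 6 (t=29: DEC z by 15): {y=5, z=-24}
  after event 7 (t=37: SET z = 23): {y=5, z=23}
  after event 8 (t=42: SET x = 22): {x=22, y=5, z=23}
  after event 9 (t=48: SET z = -8): {x=22, y=5, z=-8}
  after event 10 (t=53: SET y = 44): {x=22, y=44, z=-8}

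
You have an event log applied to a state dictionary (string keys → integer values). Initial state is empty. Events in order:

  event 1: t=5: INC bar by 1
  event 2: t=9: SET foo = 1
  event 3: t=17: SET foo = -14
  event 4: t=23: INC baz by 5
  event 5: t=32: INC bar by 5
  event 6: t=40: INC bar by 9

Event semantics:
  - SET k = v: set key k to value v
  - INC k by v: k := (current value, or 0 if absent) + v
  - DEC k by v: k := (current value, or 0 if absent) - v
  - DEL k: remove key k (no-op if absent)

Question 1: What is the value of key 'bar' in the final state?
Answer: 15

Derivation:
Track key 'bar' through all 6 events:
  event 1 (t=5: INC bar by 1): bar (absent) -> 1
  event 2 (t=9: SET foo = 1): bar unchanged
  event 3 (t=17: SET foo = -14): bar unchanged
  event 4 (t=23: INC baz by 5): bar unchanged
  event 5 (t=32: INC bar by 5): bar 1 -> 6
  event 6 (t=40: INC bar by 9): bar 6 -> 15
Final: bar = 15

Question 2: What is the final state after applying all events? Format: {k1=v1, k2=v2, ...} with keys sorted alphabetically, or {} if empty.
Answer: {bar=15, baz=5, foo=-14}

Derivation:
  after event 1 (t=5: INC bar by 1): {bar=1}
  after event 2 (t=9: SET foo = 1): {bar=1, foo=1}
  after event 3 (t=17: SET foo = -14): {bar=1, foo=-14}
  after event 4 (t=23: INC baz by 5): {bar=1, baz=5, foo=-14}
  after event 5 (t=32: INC bar by 5): {bar=6, baz=5, foo=-14}
  after event 6 (t=40: INC bar by 9): {bar=15, baz=5, foo=-14}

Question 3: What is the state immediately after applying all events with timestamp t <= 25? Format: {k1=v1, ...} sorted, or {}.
Apply events with t <= 25 (4 events):
  after event 1 (t=5: INC bar by 1): {bar=1}
  after event 2 (t=9: SET foo = 1): {bar=1, foo=1}
  after event 3 (t=17: SET foo = -14): {bar=1, foo=-14}
  after event 4 (t=23: INC baz by 5): {bar=1, baz=5, foo=-14}

Answer: {bar=1, baz=5, foo=-14}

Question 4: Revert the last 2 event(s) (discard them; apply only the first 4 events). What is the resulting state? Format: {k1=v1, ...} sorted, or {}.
Answer: {bar=1, baz=5, foo=-14}

Derivation:
Keep first 4 events (discard last 2):
  after event 1 (t=5: INC bar by 1): {bar=1}
  after event 2 (t=9: SET foo = 1): {bar=1, foo=1}
  after event 3 (t=17: SET foo = -14): {bar=1, foo=-14}
  after event 4 (t=23: INC baz by 5): {bar=1, baz=5, foo=-14}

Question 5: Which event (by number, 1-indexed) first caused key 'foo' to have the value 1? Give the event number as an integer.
Answer: 2

Derivation:
Looking for first event where foo becomes 1:
  event 2: foo (absent) -> 1  <-- first match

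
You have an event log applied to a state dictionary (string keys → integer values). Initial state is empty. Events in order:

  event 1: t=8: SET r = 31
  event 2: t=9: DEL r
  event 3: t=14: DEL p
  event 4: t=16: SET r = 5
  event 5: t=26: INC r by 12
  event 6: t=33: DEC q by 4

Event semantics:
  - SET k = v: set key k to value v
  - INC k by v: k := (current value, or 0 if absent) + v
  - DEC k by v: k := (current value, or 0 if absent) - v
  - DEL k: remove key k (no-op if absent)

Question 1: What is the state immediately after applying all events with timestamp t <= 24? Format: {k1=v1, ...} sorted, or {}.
Apply events with t <= 24 (4 events):
  after event 1 (t=8: SET r = 31): {r=31}
  after event 2 (t=9: DEL r): {}
  after event 3 (t=14: DEL p): {}
  after event 4 (t=16: SET r = 5): {r=5}

Answer: {r=5}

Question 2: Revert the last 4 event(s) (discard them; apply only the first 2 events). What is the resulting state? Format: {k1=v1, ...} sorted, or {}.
Answer: {}

Derivation:
Keep first 2 events (discard last 4):
  after event 1 (t=8: SET r = 31): {r=31}
  after event 2 (t=9: DEL r): {}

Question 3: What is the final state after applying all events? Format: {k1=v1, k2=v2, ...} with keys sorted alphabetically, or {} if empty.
  after event 1 (t=8: SET r = 31): {r=31}
  after event 2 (t=9: DEL r): {}
  after event 3 (t=14: DEL p): {}
  after event 4 (t=16: SET r = 5): {r=5}
  after event 5 (t=26: INC r by 12): {r=17}
  after event 6 (t=33: DEC q by 4): {q=-4, r=17}

Answer: {q=-4, r=17}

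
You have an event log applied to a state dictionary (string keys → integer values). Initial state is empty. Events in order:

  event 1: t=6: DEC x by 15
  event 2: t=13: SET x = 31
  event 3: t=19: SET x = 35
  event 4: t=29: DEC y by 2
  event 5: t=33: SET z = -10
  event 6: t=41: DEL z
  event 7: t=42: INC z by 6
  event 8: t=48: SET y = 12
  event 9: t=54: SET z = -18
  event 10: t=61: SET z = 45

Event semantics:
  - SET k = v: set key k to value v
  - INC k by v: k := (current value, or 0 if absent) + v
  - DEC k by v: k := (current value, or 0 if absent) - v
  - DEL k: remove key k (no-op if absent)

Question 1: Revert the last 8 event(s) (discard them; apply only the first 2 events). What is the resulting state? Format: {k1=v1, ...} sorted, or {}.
Keep first 2 events (discard last 8):
  after event 1 (t=6: DEC x by 15): {x=-15}
  after event 2 (t=13: SET x = 31): {x=31}

Answer: {x=31}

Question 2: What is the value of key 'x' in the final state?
Track key 'x' through all 10 events:
  event 1 (t=6: DEC x by 15): x (absent) -> -15
  event 2 (t=13: SET x = 31): x -15 -> 31
  event 3 (t=19: SET x = 35): x 31 -> 35
  event 4 (t=29: DEC y by 2): x unchanged
  event 5 (t=33: SET z = -10): x unchanged
  event 6 (t=41: DEL z): x unchanged
  event 7 (t=42: INC z by 6): x unchanged
  event 8 (t=48: SET y = 12): x unchanged
  event 9 (t=54: SET z = -18): x unchanged
  event 10 (t=61: SET z = 45): x unchanged
Final: x = 35

Answer: 35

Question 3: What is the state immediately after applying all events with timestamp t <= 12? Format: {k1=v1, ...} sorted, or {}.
Answer: {x=-15}

Derivation:
Apply events with t <= 12 (1 events):
  after event 1 (t=6: DEC x by 15): {x=-15}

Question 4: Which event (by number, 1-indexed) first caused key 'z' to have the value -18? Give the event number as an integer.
Looking for first event where z becomes -18:
  event 5: z = -10
  event 6: z = (absent)
  event 7: z = 6
  event 8: z = 6
  event 9: z 6 -> -18  <-- first match

Answer: 9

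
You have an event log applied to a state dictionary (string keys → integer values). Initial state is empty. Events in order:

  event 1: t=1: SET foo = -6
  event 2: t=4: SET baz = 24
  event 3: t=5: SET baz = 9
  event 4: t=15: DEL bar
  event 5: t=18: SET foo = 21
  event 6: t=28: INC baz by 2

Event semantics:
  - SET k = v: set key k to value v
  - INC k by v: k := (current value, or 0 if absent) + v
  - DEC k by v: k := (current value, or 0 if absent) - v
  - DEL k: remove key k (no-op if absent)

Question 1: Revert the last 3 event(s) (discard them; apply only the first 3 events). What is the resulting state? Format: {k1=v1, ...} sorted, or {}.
Answer: {baz=9, foo=-6}

Derivation:
Keep first 3 events (discard last 3):
  after event 1 (t=1: SET foo = -6): {foo=-6}
  after event 2 (t=4: SET baz = 24): {baz=24, foo=-6}
  after event 3 (t=5: SET baz = 9): {baz=9, foo=-6}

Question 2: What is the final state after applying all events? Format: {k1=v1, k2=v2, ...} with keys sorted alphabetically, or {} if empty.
Answer: {baz=11, foo=21}

Derivation:
  after event 1 (t=1: SET foo = -6): {foo=-6}
  after event 2 (t=4: SET baz = 24): {baz=24, foo=-6}
  after event 3 (t=5: SET baz = 9): {baz=9, foo=-6}
  after event 4 (t=15: DEL bar): {baz=9, foo=-6}
  after event 5 (t=18: SET foo = 21): {baz=9, foo=21}
  after event 6 (t=28: INC baz by 2): {baz=11, foo=21}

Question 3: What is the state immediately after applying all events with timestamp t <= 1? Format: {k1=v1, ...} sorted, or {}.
Answer: {foo=-6}

Derivation:
Apply events with t <= 1 (1 events):
  after event 1 (t=1: SET foo = -6): {foo=-6}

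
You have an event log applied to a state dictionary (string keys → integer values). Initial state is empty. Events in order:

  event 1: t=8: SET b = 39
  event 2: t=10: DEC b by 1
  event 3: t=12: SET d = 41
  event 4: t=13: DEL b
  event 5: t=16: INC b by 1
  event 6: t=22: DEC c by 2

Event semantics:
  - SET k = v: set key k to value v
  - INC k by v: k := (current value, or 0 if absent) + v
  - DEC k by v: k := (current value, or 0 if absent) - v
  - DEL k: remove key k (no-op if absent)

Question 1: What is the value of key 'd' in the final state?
Track key 'd' through all 6 events:
  event 1 (t=8: SET b = 39): d unchanged
  event 2 (t=10: DEC b by 1): d unchanged
  event 3 (t=12: SET d = 41): d (absent) -> 41
  event 4 (t=13: DEL b): d unchanged
  event 5 (t=16: INC b by 1): d unchanged
  event 6 (t=22: DEC c by 2): d unchanged
Final: d = 41

Answer: 41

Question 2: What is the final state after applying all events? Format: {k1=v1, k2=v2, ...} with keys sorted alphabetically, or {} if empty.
Answer: {b=1, c=-2, d=41}

Derivation:
  after event 1 (t=8: SET b = 39): {b=39}
  after event 2 (t=10: DEC b by 1): {b=38}
  after event 3 (t=12: SET d = 41): {b=38, d=41}
  after event 4 (t=13: DEL b): {d=41}
  after event 5 (t=16: INC b by 1): {b=1, d=41}
  after event 6 (t=22: DEC c by 2): {b=1, c=-2, d=41}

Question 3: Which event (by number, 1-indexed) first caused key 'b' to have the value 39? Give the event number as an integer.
Answer: 1

Derivation:
Looking for first event where b becomes 39:
  event 1: b (absent) -> 39  <-- first match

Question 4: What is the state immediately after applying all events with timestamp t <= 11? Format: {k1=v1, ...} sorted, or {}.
Apply events with t <= 11 (2 events):
  after event 1 (t=8: SET b = 39): {b=39}
  after event 2 (t=10: DEC b by 1): {b=38}

Answer: {b=38}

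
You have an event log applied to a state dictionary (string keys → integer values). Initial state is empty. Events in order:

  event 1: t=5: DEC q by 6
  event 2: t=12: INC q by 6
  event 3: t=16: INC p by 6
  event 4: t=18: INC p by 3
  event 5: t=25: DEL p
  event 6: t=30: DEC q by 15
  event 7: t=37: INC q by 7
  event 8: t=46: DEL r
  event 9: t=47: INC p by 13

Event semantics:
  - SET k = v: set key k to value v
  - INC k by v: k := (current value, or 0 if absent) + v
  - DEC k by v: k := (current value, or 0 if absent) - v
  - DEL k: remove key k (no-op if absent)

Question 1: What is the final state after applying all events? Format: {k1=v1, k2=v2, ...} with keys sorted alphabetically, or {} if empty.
Answer: {p=13, q=-8}

Derivation:
  after event 1 (t=5: DEC q by 6): {q=-6}
  after event 2 (t=12: INC q by 6): {q=0}
  after event 3 (t=16: INC p by 6): {p=6, q=0}
  after event 4 (t=18: INC p by 3): {p=9, q=0}
  after event 5 (t=25: DEL p): {q=0}
  after event 6 (t=30: DEC q by 15): {q=-15}
  after event 7 (t=37: INC q by 7): {q=-8}
  after event 8 (t=46: DEL r): {q=-8}
  after event 9 (t=47: INC p by 13): {p=13, q=-8}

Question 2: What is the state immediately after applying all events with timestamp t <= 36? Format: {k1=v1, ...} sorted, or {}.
Apply events with t <= 36 (6 events):
  after event 1 (t=5: DEC q by 6): {q=-6}
  after event 2 (t=12: INC q by 6): {q=0}
  after event 3 (t=16: INC p by 6): {p=6, q=0}
  after event 4 (t=18: INC p by 3): {p=9, q=0}
  after event 5 (t=25: DEL p): {q=0}
  after event 6 (t=30: DEC q by 15): {q=-15}

Answer: {q=-15}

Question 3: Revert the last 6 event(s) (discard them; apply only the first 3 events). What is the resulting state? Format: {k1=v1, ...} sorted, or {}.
Keep first 3 events (discard last 6):
  after event 1 (t=5: DEC q by 6): {q=-6}
  after event 2 (t=12: INC q by 6): {q=0}
  after event 3 (t=16: INC p by 6): {p=6, q=0}

Answer: {p=6, q=0}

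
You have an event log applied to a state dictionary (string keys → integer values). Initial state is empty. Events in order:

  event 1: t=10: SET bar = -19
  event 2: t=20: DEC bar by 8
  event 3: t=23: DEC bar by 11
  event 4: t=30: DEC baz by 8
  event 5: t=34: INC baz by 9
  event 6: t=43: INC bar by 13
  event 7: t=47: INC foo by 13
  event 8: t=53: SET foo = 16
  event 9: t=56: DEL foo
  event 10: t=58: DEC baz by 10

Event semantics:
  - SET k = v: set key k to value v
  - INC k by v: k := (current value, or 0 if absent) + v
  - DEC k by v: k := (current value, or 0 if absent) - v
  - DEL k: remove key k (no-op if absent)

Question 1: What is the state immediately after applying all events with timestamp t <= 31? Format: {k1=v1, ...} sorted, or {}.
Answer: {bar=-38, baz=-8}

Derivation:
Apply events with t <= 31 (4 events):
  after event 1 (t=10: SET bar = -19): {bar=-19}
  after event 2 (t=20: DEC bar by 8): {bar=-27}
  after event 3 (t=23: DEC bar by 11): {bar=-38}
  after event 4 (t=30: DEC baz by 8): {bar=-38, baz=-8}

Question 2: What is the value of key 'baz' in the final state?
Track key 'baz' through all 10 events:
  event 1 (t=10: SET bar = -19): baz unchanged
  event 2 (t=20: DEC bar by 8): baz unchanged
  event 3 (t=23: DEC bar by 11): baz unchanged
  event 4 (t=30: DEC baz by 8): baz (absent) -> -8
  event 5 (t=34: INC baz by 9): baz -8 -> 1
  event 6 (t=43: INC bar by 13): baz unchanged
  event 7 (t=47: INC foo by 13): baz unchanged
  event 8 (t=53: SET foo = 16): baz unchanged
  event 9 (t=56: DEL foo): baz unchanged
  event 10 (t=58: DEC baz by 10): baz 1 -> -9
Final: baz = -9

Answer: -9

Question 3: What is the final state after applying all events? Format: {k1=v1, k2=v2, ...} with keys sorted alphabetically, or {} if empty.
Answer: {bar=-25, baz=-9}

Derivation:
  after event 1 (t=10: SET bar = -19): {bar=-19}
  after event 2 (t=20: DEC bar by 8): {bar=-27}
  after event 3 (t=23: DEC bar by 11): {bar=-38}
  after event 4 (t=30: DEC baz by 8): {bar=-38, baz=-8}
  after event 5 (t=34: INC baz by 9): {bar=-38, baz=1}
  after event 6 (t=43: INC bar by 13): {bar=-25, baz=1}
  after event 7 (t=47: INC foo by 13): {bar=-25, baz=1, foo=13}
  after event 8 (t=53: SET foo = 16): {bar=-25, baz=1, foo=16}
  after event 9 (t=56: DEL foo): {bar=-25, baz=1}
  after event 10 (t=58: DEC baz by 10): {bar=-25, baz=-9}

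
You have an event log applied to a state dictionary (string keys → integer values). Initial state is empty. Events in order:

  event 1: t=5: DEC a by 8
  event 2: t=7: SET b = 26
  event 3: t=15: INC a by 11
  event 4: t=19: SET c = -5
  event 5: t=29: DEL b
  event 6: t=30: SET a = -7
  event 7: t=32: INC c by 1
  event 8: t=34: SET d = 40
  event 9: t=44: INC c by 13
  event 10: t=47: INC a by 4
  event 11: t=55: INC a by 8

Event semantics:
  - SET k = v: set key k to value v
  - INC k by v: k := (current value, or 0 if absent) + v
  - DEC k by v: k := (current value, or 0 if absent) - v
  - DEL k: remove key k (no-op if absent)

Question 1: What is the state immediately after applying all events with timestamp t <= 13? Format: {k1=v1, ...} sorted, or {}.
Answer: {a=-8, b=26}

Derivation:
Apply events with t <= 13 (2 events):
  after event 1 (t=5: DEC a by 8): {a=-8}
  after event 2 (t=7: SET b = 26): {a=-8, b=26}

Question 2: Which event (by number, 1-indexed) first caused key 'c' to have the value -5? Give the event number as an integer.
Looking for first event where c becomes -5:
  event 4: c (absent) -> -5  <-- first match

Answer: 4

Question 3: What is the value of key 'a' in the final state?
Track key 'a' through all 11 events:
  event 1 (t=5: DEC a by 8): a (absent) -> -8
  event 2 (t=7: SET b = 26): a unchanged
  event 3 (t=15: INC a by 11): a -8 -> 3
  event 4 (t=19: SET c = -5): a unchanged
  event 5 (t=29: DEL b): a unchanged
  event 6 (t=30: SET a = -7): a 3 -> -7
  event 7 (t=32: INC c by 1): a unchanged
  event 8 (t=34: SET d = 40): a unchanged
  event 9 (t=44: INC c by 13): a unchanged
  event 10 (t=47: INC a by 4): a -7 -> -3
  event 11 (t=55: INC a by 8): a -3 -> 5
Final: a = 5

Answer: 5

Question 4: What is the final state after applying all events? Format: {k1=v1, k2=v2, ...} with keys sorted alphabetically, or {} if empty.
Answer: {a=5, c=9, d=40}

Derivation:
  after event 1 (t=5: DEC a by 8): {a=-8}
  after event 2 (t=7: SET b = 26): {a=-8, b=26}
  after event 3 (t=15: INC a by 11): {a=3, b=26}
  after event 4 (t=19: SET c = -5): {a=3, b=26, c=-5}
  after event 5 (t=29: DEL b): {a=3, c=-5}
  after event 6 (t=30: SET a = -7): {a=-7, c=-5}
  after event 7 (t=32: INC c by 1): {a=-7, c=-4}
  after event 8 (t=34: SET d = 40): {a=-7, c=-4, d=40}
  after event 9 (t=44: INC c by 13): {a=-7, c=9, d=40}
  after event 10 (t=47: INC a by 4): {a=-3, c=9, d=40}
  after event 11 (t=55: INC a by 8): {a=5, c=9, d=40}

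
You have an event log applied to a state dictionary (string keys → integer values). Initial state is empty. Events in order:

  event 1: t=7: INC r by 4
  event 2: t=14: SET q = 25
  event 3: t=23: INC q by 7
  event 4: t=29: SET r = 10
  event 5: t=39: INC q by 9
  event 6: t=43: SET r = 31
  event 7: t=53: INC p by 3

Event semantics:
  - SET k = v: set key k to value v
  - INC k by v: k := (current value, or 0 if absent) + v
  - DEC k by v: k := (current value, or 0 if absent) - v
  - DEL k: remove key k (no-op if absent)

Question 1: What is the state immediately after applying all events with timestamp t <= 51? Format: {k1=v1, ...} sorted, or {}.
Apply events with t <= 51 (6 events):
  after event 1 (t=7: INC r by 4): {r=4}
  after event 2 (t=14: SET q = 25): {q=25, r=4}
  after event 3 (t=23: INC q by 7): {q=32, r=4}
  after event 4 (t=29: SET r = 10): {q=32, r=10}
  after event 5 (t=39: INC q by 9): {q=41, r=10}
  after event 6 (t=43: SET r = 31): {q=41, r=31}

Answer: {q=41, r=31}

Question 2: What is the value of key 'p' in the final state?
Answer: 3

Derivation:
Track key 'p' through all 7 events:
  event 1 (t=7: INC r by 4): p unchanged
  event 2 (t=14: SET q = 25): p unchanged
  event 3 (t=23: INC q by 7): p unchanged
  event 4 (t=29: SET r = 10): p unchanged
  event 5 (t=39: INC q by 9): p unchanged
  event 6 (t=43: SET r = 31): p unchanged
  event 7 (t=53: INC p by 3): p (absent) -> 3
Final: p = 3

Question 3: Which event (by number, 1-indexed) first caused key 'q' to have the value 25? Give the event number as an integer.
Looking for first event where q becomes 25:
  event 2: q (absent) -> 25  <-- first match

Answer: 2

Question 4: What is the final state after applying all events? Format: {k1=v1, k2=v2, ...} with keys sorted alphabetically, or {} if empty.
Answer: {p=3, q=41, r=31}

Derivation:
  after event 1 (t=7: INC r by 4): {r=4}
  after event 2 (t=14: SET q = 25): {q=25, r=4}
  after event 3 (t=23: INC q by 7): {q=32, r=4}
  after event 4 (t=29: SET r = 10): {q=32, r=10}
  after event 5 (t=39: INC q by 9): {q=41, r=10}
  after event 6 (t=43: SET r = 31): {q=41, r=31}
  after event 7 (t=53: INC p by 3): {p=3, q=41, r=31}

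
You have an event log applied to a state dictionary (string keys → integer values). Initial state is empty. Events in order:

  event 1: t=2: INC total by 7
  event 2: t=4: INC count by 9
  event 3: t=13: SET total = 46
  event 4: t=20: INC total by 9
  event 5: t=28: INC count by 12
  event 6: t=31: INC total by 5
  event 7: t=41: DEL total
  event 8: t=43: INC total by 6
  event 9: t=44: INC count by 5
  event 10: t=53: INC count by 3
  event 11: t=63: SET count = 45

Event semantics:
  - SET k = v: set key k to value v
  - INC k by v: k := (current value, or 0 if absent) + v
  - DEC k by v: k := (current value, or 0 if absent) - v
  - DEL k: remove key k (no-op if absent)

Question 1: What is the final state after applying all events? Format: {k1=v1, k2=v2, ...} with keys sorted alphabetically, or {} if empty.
Answer: {count=45, total=6}

Derivation:
  after event 1 (t=2: INC total by 7): {total=7}
  after event 2 (t=4: INC count by 9): {count=9, total=7}
  after event 3 (t=13: SET total = 46): {count=9, total=46}
  after event 4 (t=20: INC total by 9): {count=9, total=55}
  after event 5 (t=28: INC count by 12): {count=21, total=55}
  after event 6 (t=31: INC total by 5): {count=21, total=60}
  after event 7 (t=41: DEL total): {count=21}
  after event 8 (t=43: INC total by 6): {count=21, total=6}
  after event 9 (t=44: INC count by 5): {count=26, total=6}
  after event 10 (t=53: INC count by 3): {count=29, total=6}
  after event 11 (t=63: SET count = 45): {count=45, total=6}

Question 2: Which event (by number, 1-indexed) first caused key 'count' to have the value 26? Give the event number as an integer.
Looking for first event where count becomes 26:
  event 2: count = 9
  event 3: count = 9
  event 4: count = 9
  event 5: count = 21
  event 6: count = 21
  event 7: count = 21
  event 8: count = 21
  event 9: count 21 -> 26  <-- first match

Answer: 9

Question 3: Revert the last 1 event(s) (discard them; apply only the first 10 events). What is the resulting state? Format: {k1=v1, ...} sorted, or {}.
Answer: {count=29, total=6}

Derivation:
Keep first 10 events (discard last 1):
  after event 1 (t=2: INC total by 7): {total=7}
  after event 2 (t=4: INC count by 9): {count=9, total=7}
  after event 3 (t=13: SET total = 46): {count=9, total=46}
  after event 4 (t=20: INC total by 9): {count=9, total=55}
  after event 5 (t=28: INC count by 12): {count=21, total=55}
  after event 6 (t=31: INC total by 5): {count=21, total=60}
  after event 7 (t=41: DEL total): {count=21}
  after event 8 (t=43: INC total by 6): {count=21, total=6}
  after event 9 (t=44: INC count by 5): {count=26, total=6}
  after event 10 (t=53: INC count by 3): {count=29, total=6}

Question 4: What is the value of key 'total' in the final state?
Track key 'total' through all 11 events:
  event 1 (t=2: INC total by 7): total (absent) -> 7
  event 2 (t=4: INC count by 9): total unchanged
  event 3 (t=13: SET total = 46): total 7 -> 46
  event 4 (t=20: INC total by 9): total 46 -> 55
  event 5 (t=28: INC count by 12): total unchanged
  event 6 (t=31: INC total by 5): total 55 -> 60
  event 7 (t=41: DEL total): total 60 -> (absent)
  event 8 (t=43: INC total by 6): total (absent) -> 6
  event 9 (t=44: INC count by 5): total unchanged
  event 10 (t=53: INC count by 3): total unchanged
  event 11 (t=63: SET count = 45): total unchanged
Final: total = 6

Answer: 6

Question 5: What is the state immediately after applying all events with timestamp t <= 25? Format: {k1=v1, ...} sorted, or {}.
Apply events with t <= 25 (4 events):
  after event 1 (t=2: INC total by 7): {total=7}
  after event 2 (t=4: INC count by 9): {count=9, total=7}
  after event 3 (t=13: SET total = 46): {count=9, total=46}
  after event 4 (t=20: INC total by 9): {count=9, total=55}

Answer: {count=9, total=55}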